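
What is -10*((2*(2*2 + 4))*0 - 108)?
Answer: 1080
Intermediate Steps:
-10*((2*(2*2 + 4))*0 - 108) = -10*((2*(4 + 4))*0 - 108) = -10*((2*8)*0 - 108) = -10*(16*0 - 108) = -10*(0 - 108) = -10*(-108) = 1080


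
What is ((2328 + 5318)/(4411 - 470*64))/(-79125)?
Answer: 7646/2031059625 ≈ 3.7645e-6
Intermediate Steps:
((2328 + 5318)/(4411 - 470*64))/(-79125) = (7646/(4411 - 30080))*(-1/79125) = (7646/(-25669))*(-1/79125) = (7646*(-1/25669))*(-1/79125) = -7646/25669*(-1/79125) = 7646/2031059625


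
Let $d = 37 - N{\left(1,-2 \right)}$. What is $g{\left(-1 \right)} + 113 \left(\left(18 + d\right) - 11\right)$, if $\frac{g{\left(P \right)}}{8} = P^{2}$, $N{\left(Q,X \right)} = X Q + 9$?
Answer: $4189$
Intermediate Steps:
$N{\left(Q,X \right)} = 9 + Q X$ ($N{\left(Q,X \right)} = Q X + 9 = 9 + Q X$)
$g{\left(P \right)} = 8 P^{2}$
$d = 30$ ($d = 37 - \left(9 + 1 \left(-2\right)\right) = 37 - \left(9 - 2\right) = 37 - 7 = 30$)
$g{\left(-1 \right)} + 113 \left(\left(18 + d\right) - 11\right) = 8 \left(-1\right)^{2} + 113 \left(\left(18 + 30\right) - 11\right) = 8 \cdot 1 + 113 \left(48 - 11\right) = 8 + 113 \cdot 37 = 8 + 4181 = 4189$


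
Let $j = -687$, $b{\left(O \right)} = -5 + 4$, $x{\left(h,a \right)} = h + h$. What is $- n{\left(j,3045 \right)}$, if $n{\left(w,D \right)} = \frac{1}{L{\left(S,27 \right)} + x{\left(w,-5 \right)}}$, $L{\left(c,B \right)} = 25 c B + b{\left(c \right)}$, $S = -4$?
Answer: $\frac{1}{4075} \approx 0.0002454$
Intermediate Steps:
$x{\left(h,a \right)} = 2 h$
$b{\left(O \right)} = -1$
$L{\left(c,B \right)} = -1 + 25 B c$ ($L{\left(c,B \right)} = 25 c B - 1 = 25 B c - 1 = -1 + 25 B c$)
$n{\left(w,D \right)} = \frac{1}{-2701 + 2 w}$ ($n{\left(w,D \right)} = \frac{1}{\left(-1 + 25 \cdot 27 \left(-4\right)\right) + 2 w} = \frac{1}{\left(-1 - 2700\right) + 2 w} = \frac{1}{-2701 + 2 w}$)
$- n{\left(j,3045 \right)} = - \frac{1}{-2701 + 2 \left(-687\right)} = - \frac{1}{-2701 - 1374} = - \frac{1}{-4075} = \left(-1\right) \left(- \frac{1}{4075}\right) = \frac{1}{4075}$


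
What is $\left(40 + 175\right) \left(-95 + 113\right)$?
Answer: $3870$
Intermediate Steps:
$\left(40 + 175\right) \left(-95 + 113\right) = 215 \cdot 18 = 3870$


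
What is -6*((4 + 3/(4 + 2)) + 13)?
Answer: -105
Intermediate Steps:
-6*((4 + 3/(4 + 2)) + 13) = -6*((4 + 3/6) + 13) = -6*((4 + 3*(⅙)) + 13) = -6*((4 + ½) + 13) = -6*(9/2 + 13) = -6*35/2 = -105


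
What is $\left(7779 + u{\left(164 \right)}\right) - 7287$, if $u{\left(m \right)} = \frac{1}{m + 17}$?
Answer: $\frac{89053}{181} \approx 492.01$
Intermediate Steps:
$u{\left(m \right)} = \frac{1}{17 + m}$
$\left(7779 + u{\left(164 \right)}\right) - 7287 = \left(7779 + \frac{1}{17 + 164}\right) - 7287 = \left(7779 + \frac{1}{181}\right) - 7287 = \frac{1408000}{181} - 7287 = \frac{89053}{181}$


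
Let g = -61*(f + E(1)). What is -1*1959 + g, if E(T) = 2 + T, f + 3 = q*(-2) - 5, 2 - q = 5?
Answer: -2020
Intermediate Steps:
q = -3 (q = 2 - 1*5 = 2 - 5 = -3)
f = -2 (f = -3 + (-3*(-2) - 5) = -3 + (6 - 5) = -3 + 1 = -2)
g = -61 (g = -61*(-2 + (2 + 1)) = -61*(-2 + 3) = -61*1 = -61)
-1*1959 + g = -1*1959 - 61 = -1959 - 61 = -2020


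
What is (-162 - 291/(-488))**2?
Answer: 6203925225/238144 ≈ 26051.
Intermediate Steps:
(-162 - 291/(-488))**2 = (-162 - 291*(-1/488))**2 = (-162 + 291/488)**2 = (-78765/488)**2 = 6203925225/238144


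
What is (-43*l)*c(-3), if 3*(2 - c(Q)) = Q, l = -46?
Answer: 5934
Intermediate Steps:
c(Q) = 2 - Q/3
(-43*l)*c(-3) = (-43*(-46))*(2 - 1/3*(-3)) = 1978*(2 + 1) = 1978*3 = 5934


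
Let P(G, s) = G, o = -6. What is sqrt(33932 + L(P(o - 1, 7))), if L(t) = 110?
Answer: sqrt(34042) ≈ 184.50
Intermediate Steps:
sqrt(33932 + L(P(o - 1, 7))) = sqrt(33932 + 110) = sqrt(34042)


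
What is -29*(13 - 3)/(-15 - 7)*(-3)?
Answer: -435/11 ≈ -39.545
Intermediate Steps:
-29*(13 - 3)/(-15 - 7)*(-3) = -290/(-22)*(-3) = -290*(-1)/22*(-3) = -29*(-5/11)*(-3) = (145/11)*(-3) = -435/11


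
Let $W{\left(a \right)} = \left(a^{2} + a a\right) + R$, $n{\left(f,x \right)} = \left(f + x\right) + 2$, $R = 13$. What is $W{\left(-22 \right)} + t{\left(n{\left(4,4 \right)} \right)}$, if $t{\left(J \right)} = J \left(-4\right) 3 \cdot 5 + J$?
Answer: $391$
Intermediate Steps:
$n{\left(f,x \right)} = 2 + f + x$
$t{\left(J \right)} = - 59 J$ ($t{\left(J \right)} = - 4 J 3 \cdot 5 + J = - 12 J 5 + J = - 60 J + J = - 59 J$)
$W{\left(a \right)} = 13 + 2 a^{2}$ ($W{\left(a \right)} = \left(a^{2} + a a\right) + 13 = \left(a^{2} + a^{2}\right) + 13 = 2 a^{2} + 13 = 13 + 2 a^{2}$)
$W{\left(-22 \right)} + t{\left(n{\left(4,4 \right)} \right)} = \left(13 + 2 \left(-22\right)^{2}\right) - 59 \left(2 + 4 + 4\right) = \left(13 + 2 \cdot 484\right) - 590 = \left(13 + 968\right) - 590 = 981 - 590 = 391$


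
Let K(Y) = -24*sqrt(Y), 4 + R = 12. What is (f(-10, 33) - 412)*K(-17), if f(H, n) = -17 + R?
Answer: 10104*I*sqrt(17) ≈ 41660.0*I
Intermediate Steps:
R = 8 (R = -4 + 12 = 8)
f(H, n) = -9 (f(H, n) = -17 + 8 = -9)
(f(-10, 33) - 412)*K(-17) = (-9 - 412)*(-24*I*sqrt(17)) = -(-10104)*I*sqrt(17) = 10104*I*sqrt(17)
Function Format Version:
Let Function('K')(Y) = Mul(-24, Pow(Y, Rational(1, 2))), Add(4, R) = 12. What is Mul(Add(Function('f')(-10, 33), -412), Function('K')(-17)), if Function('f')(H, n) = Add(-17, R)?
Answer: Mul(10104, I, Pow(17, Rational(1, 2))) ≈ Mul(41660., I)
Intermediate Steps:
R = 8 (R = Add(-4, 12) = 8)
Function('f')(H, n) = -9 (Function('f')(H, n) = Add(-17, 8) = -9)
Mul(Add(Function('f')(-10, 33), -412), Function('K')(-17)) = Mul(Add(-9, -412), Mul(-24, Pow(-17, Rational(1, 2)))) = Mul(-421, Mul(-24, Mul(I, Pow(17, Rational(1, 2))))) = Mul(-421, Mul(-24, I, Pow(17, Rational(1, 2)))) = Mul(10104, I, Pow(17, Rational(1, 2)))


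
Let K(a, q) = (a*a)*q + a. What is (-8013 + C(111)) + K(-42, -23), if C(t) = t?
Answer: -48516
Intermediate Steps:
K(a, q) = a + q*a² (K(a, q) = a²*q + a = q*a² + a = a + q*a²)
(-8013 + C(111)) + K(-42, -23) = (-8013 + 111) - 42*(1 - 42*(-23)) = -7902 - 42*(1 + 966) = -7902 - 42*967 = -7902 - 40614 = -48516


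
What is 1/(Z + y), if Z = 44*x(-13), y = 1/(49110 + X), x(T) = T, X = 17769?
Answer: -66879/38254787 ≈ -0.0017483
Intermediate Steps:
y = 1/66879 (y = 1/(49110 + 17769) = 1/66879 ≈ 1.4952e-5)
Z = -572 (Z = 44*(-13) = -572)
1/(Z + y) = 1/(-572 + 1/66879) = 1/(-38254787/66879) = -66879/38254787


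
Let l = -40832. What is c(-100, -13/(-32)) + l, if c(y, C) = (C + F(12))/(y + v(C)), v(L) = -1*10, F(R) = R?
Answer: -143729037/3520 ≈ -40832.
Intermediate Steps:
v(L) = -10
c(y, C) = (12 + C)/(-10 + y) (c(y, C) = (C + 12)/(y - 10) = (12 + C)/(-10 + y))
c(-100, -13/(-32)) + l = (12 - 13/(-32))/(-10 - 100) - 40832 = (12 - 13*(-1/32))/(-110) - 40832 = -(12 + 13/32)/110 - 40832 = -1/110*397/32 - 40832 = -397/3520 - 40832 = -143729037/3520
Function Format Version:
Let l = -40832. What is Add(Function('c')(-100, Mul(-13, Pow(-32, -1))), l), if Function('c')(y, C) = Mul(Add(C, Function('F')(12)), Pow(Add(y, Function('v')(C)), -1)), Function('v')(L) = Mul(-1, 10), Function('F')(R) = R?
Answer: Rational(-143729037, 3520) ≈ -40832.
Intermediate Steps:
Function('v')(L) = -10
Function('c')(y, C) = Mul(Pow(Add(-10, y), -1), Add(12, C)) (Function('c')(y, C) = Mul(Add(C, 12), Pow(Add(y, -10), -1)) = Mul(Add(12, C), Pow(Add(-10, y), -1)) = Mul(Pow(Add(-10, y), -1), Add(12, C)))
Add(Function('c')(-100, Mul(-13, Pow(-32, -1))), l) = Add(Mul(Pow(Add(-10, -100), -1), Add(12, Mul(-13, Pow(-32, -1)))), -40832) = Add(Mul(Pow(-110, -1), Add(12, Mul(-13, Rational(-1, 32)))), -40832) = Add(Mul(Rational(-1, 110), Add(12, Rational(13, 32))), -40832) = Add(Mul(Rational(-1, 110), Rational(397, 32)), -40832) = Add(Rational(-397, 3520), -40832) = Rational(-143729037, 3520)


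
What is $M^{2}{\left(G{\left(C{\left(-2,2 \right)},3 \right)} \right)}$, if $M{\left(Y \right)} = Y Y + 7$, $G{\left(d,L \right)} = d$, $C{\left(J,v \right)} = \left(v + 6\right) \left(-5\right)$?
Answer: $2582449$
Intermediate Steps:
$C{\left(J,v \right)} = -30 - 5 v$ ($C{\left(J,v \right)} = \left(6 + v\right) \left(-5\right) = -30 - 5 v$)
$M{\left(Y \right)} = 7 + Y^{2}$ ($M{\left(Y \right)} = Y^{2} + 7 = 7 + Y^{2}$)
$M^{2}{\left(G{\left(C{\left(-2,2 \right)},3 \right)} \right)} = \left(7 + \left(-30 - 10\right)^{2}\right)^{2} = \left(7 + \left(-40\right)^{2}\right)^{2} = \left(7 + 1600\right)^{2} = 1607^{2} = 2582449$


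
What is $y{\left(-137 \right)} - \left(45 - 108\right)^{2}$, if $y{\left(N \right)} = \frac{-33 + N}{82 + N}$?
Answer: $- \frac{43625}{11} \approx -3965.9$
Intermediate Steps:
$y{\left(N \right)} = \frac{-33 + N}{82 + N}$
$y{\left(-137 \right)} - \left(45 - 108\right)^{2} = \frac{-33 - 137}{82 - 137} - \left(45 - 108\right)^{2} = \frac{1}{-55} \left(-170\right) - \left(-63\right)^{2} = \left(- \frac{1}{55}\right) \left(-170\right) - 3969 = \frac{34}{11} - 3969 = - \frac{43625}{11}$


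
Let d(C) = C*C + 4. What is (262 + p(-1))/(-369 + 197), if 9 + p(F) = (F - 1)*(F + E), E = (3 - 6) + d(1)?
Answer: -251/172 ≈ -1.4593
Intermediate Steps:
d(C) = 4 + C² (d(C) = C² + 4 = 4 + C²)
E = 2 (E = (3 - 6) + (4 + 1²) = -3 + (4 + 1) = -3 + 5 = 2)
p(F) = -9 + (-1 + F)*(2 + F) (p(F) = -9 + (F - 1)*(F + 2) = -9 + (-1 + F)*(2 + F))
(262 + p(-1))/(-369 + 197) = (262 + (-11 - 1 + (-1)²))/(-369 + 197) = (262 + (-11 - 1 + 1))/(-172) = (262 - 11)*(-1/172) = 251*(-1/172) = -251/172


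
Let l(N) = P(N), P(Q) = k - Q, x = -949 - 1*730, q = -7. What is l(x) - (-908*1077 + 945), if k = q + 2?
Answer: 978645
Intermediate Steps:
k = -5 (k = -7 + 2 = -5)
x = -1679 (x = -949 - 730 = -1679)
P(Q) = -5 - Q
l(N) = -5 - N
l(x) - (-908*1077 + 945) = (-5 - 1*(-1679)) - (-908*1077 + 945) = (-5 + 1679) - (-977916 + 945) = 1674 - 1*(-976971) = 1674 + 976971 = 978645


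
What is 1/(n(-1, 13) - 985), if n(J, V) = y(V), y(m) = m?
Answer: -1/972 ≈ -0.0010288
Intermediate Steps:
n(J, V) = V
1/(n(-1, 13) - 985) = 1/(13 - 985) = 1/(-972) = -1/972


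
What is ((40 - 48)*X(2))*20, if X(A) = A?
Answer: -320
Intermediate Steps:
((40 - 48)*X(2))*20 = ((40 - 48)*2)*20 = -8*2*20 = -16*20 = -320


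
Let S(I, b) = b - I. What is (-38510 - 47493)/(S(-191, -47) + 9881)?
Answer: -86003/10025 ≈ -8.5789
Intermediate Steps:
(-38510 - 47493)/(S(-191, -47) + 9881) = (-38510 - 47493)/((-47 - 1*(-191)) + 9881) = -86003/((-47 + 191) + 9881) = -86003/(144 + 9881) = -86003/10025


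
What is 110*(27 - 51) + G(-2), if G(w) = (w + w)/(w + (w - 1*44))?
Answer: -31679/12 ≈ -2639.9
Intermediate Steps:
G(w) = 2*w/(-44 + 2*w) (G(w) = (2*w)/(w + (w - 44)) = (2*w)/(w + (-44 + w)) = (2*w)/(-44 + 2*w) = 2*w/(-44 + 2*w))
110*(27 - 51) + G(-2) = 110*(27 - 51) - 2/(-22 - 2) = 110*(-24) - 2/(-24) = -2640 - 2*(-1/24) = -2640 + 1/12 = -31679/12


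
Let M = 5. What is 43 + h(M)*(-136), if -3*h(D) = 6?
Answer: 315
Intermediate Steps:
h(D) = -2 (h(D) = -1/3*6 = -2)
43 + h(M)*(-136) = 43 - 2*(-136) = 43 + 272 = 315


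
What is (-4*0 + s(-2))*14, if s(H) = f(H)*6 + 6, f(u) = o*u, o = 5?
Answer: -756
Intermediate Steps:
f(u) = 5*u
s(H) = 6 + 30*H (s(H) = (5*H)*6 + 6 = 30*H + 6 = 6 + 30*H)
(-4*0 + s(-2))*14 = (-4*0 + (6 + 30*(-2)))*14 = (0 + (6 - 60))*14 = (0 - 54)*14 = -54*14 = -756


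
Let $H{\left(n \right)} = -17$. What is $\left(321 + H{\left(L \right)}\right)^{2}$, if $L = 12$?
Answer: $92416$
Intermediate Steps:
$\left(321 + H{\left(L \right)}\right)^{2} = \left(321 - 17\right)^{2} = 304^{2} = 92416$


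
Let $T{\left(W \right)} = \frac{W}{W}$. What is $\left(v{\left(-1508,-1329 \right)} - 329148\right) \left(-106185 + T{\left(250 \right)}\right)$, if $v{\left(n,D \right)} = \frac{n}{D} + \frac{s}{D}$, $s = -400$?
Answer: $\frac{15482893762752}{443} \approx 3.495 \cdot 10^{10}$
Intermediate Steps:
$T{\left(W \right)} = 1$
$v{\left(n,D \right)} = - \frac{400}{D} + \frac{n}{D}$ ($v{\left(n,D \right)} = \frac{n}{D} - \frac{400}{D} = - \frac{400}{D} + \frac{n}{D}$)
$\left(v{\left(-1508,-1329 \right)} - 329148\right) \left(-106185 + T{\left(250 \right)}\right) = \left(\frac{-400 - 1508}{-1329} - 329148\right) \left(-106185 + 1\right) = \left(\left(- \frac{1}{1329}\right) \left(-1908\right) - 329148\right) \left(-106184\right) = \left(\frac{636}{443} - 329148\right) \left(-106184\right) = \left(- \frac{145811928}{443}\right) \left(-106184\right) = \frac{15482893762752}{443}$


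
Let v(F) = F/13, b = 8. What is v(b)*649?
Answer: 5192/13 ≈ 399.38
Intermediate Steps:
v(F) = F/13 (v(F) = F*(1/13) = F/13)
v(b)*649 = ((1/13)*8)*649 = (8/13)*649 = 5192/13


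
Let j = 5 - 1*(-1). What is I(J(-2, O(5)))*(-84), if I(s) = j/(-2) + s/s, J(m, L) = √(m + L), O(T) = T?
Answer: 168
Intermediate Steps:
j = 6 (j = 5 + 1 = 6)
J(m, L) = √(L + m)
I(s) = -2 (I(s) = 6/(-2) + s/s = 6*(-½) + 1 = -3 + 1 = -2)
I(J(-2, O(5)))*(-84) = -2*(-84) = 168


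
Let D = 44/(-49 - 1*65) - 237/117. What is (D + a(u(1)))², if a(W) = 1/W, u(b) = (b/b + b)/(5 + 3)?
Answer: 1385329/549081 ≈ 2.5230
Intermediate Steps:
u(b) = ⅛ + b/8 (u(b) = (1 + b)/8 = (1 + b)*(⅛) = ⅛ + b/8)
D = -1787/741 (D = 44/(-49 - 65) - 237*1/117 = 44/(-114) - 79/39 = 44*(-1/114) - 79/39 = -22/57 - 79/39 = -1787/741 ≈ -2.4116)
(D + a(u(1)))² = (-1787/741 + 1/(⅛ + (⅛)*1))² = (-1787/741 + 1/(⅛ + ⅛))² = (-1787/741 + 1/(¼))² = (-1787/741 + 4)² = (1177/741)² = 1385329/549081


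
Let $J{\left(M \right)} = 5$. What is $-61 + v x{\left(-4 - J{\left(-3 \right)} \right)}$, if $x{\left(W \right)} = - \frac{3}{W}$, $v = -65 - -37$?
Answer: $- \frac{211}{3} \approx -70.333$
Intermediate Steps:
$v = -28$ ($v = -65 + 37 = -28$)
$-61 + v x{\left(-4 - J{\left(-3 \right)} \right)} = -61 - 28 \left(- \frac{3}{-4 - 5}\right) = -61 - 28 \left(- \frac{3}{-9}\right) = -61 - 28 \left(\left(-3\right) \left(- \frac{1}{9}\right)\right) = -61 - \frac{28}{3} = - \frac{211}{3}$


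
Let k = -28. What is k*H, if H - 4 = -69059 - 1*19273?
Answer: 2473184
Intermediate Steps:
H = -88328 (H = 4 + (-69059 - 1*19273) = 4 + (-69059 - 19273) = 4 - 88332 = -88328)
k*H = -28*(-88328) = 2473184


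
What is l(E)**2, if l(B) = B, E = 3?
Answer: 9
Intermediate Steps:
l(E)**2 = 3**2 = 9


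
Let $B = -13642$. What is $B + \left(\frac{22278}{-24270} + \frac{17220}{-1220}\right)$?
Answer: $- \frac{3369804528}{246745} \approx -13657.0$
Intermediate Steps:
$B + \left(\frac{22278}{-24270} + \frac{17220}{-1220}\right) = -13642 + \left(\frac{22278}{-24270} + \frac{17220}{-1220}\right) = -13642 + \left(22278 \left(- \frac{1}{24270}\right) + 17220 \left(- \frac{1}{1220}\right)\right) = -13642 - \frac{3709238}{246745} = - \frac{3369804528}{246745}$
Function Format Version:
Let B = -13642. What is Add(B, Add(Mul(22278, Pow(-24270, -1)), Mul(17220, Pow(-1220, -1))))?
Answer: Rational(-3369804528, 246745) ≈ -13657.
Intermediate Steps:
Add(B, Add(Mul(22278, Pow(-24270, -1)), Mul(17220, Pow(-1220, -1)))) = Add(-13642, Add(Mul(22278, Pow(-24270, -1)), Mul(17220, Pow(-1220, -1)))) = Add(-13642, Add(Mul(22278, Rational(-1, 24270)), Mul(17220, Rational(-1, 1220)))) = Add(-13642, Add(Rational(-3713, 4045), Rational(-861, 61))) = Add(-13642, Rational(-3709238, 246745)) = Rational(-3369804528, 246745)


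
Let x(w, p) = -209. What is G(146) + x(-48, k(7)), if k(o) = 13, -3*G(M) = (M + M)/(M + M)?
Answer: -628/3 ≈ -209.33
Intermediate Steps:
G(M) = -⅓ (G(M) = -(M + M)/(3*(M + M)) = -2*M/(3*(2*M)) = -2*M*1/(2*M)/3 = -⅓*1 = -⅓)
G(146) + x(-48, k(7)) = -⅓ - 209 = -628/3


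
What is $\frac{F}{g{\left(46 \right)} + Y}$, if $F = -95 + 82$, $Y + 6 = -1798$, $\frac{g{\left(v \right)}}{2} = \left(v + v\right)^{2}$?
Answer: $- \frac{13}{15124} \approx -0.00085956$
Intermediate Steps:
$g{\left(v \right)} = 8 v^{2}$ ($g{\left(v \right)} = 2 \left(v + v\right)^{2} = 2 \left(2 v\right)^{2} = 2 \cdot 4 v^{2} = 8 v^{2}$)
$Y = -1804$ ($Y = -6 - 1798 = -1804$)
$F = -13$
$\frac{F}{g{\left(46 \right)} + Y} = - \frac{13}{8 \cdot 46^{2} - 1804} = - \frac{13}{8 \cdot 2116 - 1804} = - \frac{13}{16928 - 1804} = - \frac{13}{15124}$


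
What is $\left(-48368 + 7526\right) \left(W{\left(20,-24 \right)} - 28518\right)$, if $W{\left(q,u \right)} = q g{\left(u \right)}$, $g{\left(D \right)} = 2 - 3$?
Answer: $1165548996$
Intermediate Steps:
$g{\left(D \right)} = -1$ ($g{\left(D \right)} = 2 - 3 = -1$)
$W{\left(q,u \right)} = - q$ ($W{\left(q,u \right)} = q \left(-1\right) = - q$)
$\left(-48368 + 7526\right) \left(W{\left(20,-24 \right)} - 28518\right) = \left(-48368 + 7526\right) \left(\left(-1\right) 20 - 28518\right) = - 40842 \left(-20 - 28518\right) = \left(-40842\right) \left(-28538\right) = 1165548996$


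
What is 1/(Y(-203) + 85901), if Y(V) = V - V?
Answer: 1/85901 ≈ 1.1641e-5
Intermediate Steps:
Y(V) = 0
1/(Y(-203) + 85901) = 1/(0 + 85901) = 1/85901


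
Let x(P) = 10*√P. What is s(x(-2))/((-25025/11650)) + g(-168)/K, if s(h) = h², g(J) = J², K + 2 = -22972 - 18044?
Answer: 1897312688/20529509 ≈ 92.419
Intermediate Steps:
K = -41018 (K = -2 + (-22972 - 18044) = -2 - 41016 = -41018)
s(x(-2))/((-25025/11650)) + g(-168)/K = (10*√(-2))²/((-25025/11650)) + (-168)²/(-41018) = (10*(I*√2))²/((-25025*1/11650)) + 28224*(-1/41018) = (10*I*√2)²/(-1001/466) - 14112/20509 = -200*(-466/1001) - 14112/20509 = 93200/1001 - 14112/20509 = 1897312688/20529509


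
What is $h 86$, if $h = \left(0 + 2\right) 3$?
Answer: $516$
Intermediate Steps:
$h = 6$ ($h = 2 \cdot 3 = 6$)
$h 86 = 6 \cdot 86 = 516$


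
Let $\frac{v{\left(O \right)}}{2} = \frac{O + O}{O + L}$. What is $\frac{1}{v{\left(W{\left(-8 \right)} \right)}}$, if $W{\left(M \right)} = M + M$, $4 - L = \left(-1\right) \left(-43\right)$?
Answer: $\frac{55}{64} \approx 0.85938$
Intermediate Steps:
$L = -39$ ($L = 4 - \left(-1\right) \left(-43\right) = 4 - 43 = -39$)
$W{\left(M \right)} = 2 M$
$v{\left(O \right)} = \frac{4 O}{-39 + O}$ ($v{\left(O \right)} = 2 \frac{O + O}{O - 39} = 2 \frac{2 O}{-39 + O} = \frac{4 O}{-39 + O}$)
$\frac{1}{v{\left(W{\left(-8 \right)} \right)}} = \frac{1}{4 \cdot 2 \left(-8\right) \frac{1}{-39 + 2 \left(-8\right)}} = \frac{1}{4 \left(-16\right) \frac{1}{-39 - 16}} = \frac{1}{4 \left(-16\right) \frac{1}{-55}} = \frac{1}{4 \left(-16\right) \left(- \frac{1}{55}\right)} = \frac{1}{\frac{64}{55}} = \frac{55}{64}$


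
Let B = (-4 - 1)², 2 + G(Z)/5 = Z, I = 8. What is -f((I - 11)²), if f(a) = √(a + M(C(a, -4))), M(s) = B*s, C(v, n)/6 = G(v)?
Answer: -√5259 ≈ -72.519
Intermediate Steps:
G(Z) = -10 + 5*Z
C(v, n) = -60 + 30*v (C(v, n) = 6*(-10 + 5*v) = -60 + 30*v)
B = 25 (B = (-5)² = 25)
M(s) = 25*s
f(a) = √(-1500 + 751*a) (f(a) = √(a + 25*(-60 + 30*a)) = √(a + (-1500 + 750*a)) = √(-1500 + 751*a))
-f((I - 11)²) = -√(-1500 + 751*(8 - 11)²) = -√(-1500 + 751*(-3)²) = -√(-1500 + 751*9) = -√(-1500 + 6759) = -√5259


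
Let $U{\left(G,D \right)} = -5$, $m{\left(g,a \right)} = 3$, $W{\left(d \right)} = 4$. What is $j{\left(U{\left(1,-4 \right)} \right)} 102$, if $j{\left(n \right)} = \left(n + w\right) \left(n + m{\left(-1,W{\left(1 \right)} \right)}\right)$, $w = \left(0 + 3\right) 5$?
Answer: $-2040$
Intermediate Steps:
$w = 15$ ($w = 3 \cdot 5 = 15$)
$j{\left(n \right)} = \left(3 + n\right) \left(15 + n\right)$ ($j{\left(n \right)} = \left(n + 15\right) \left(n + 3\right) = \left(15 + n\right) \left(3 + n\right) = \left(3 + n\right) \left(15 + n\right)$)
$j{\left(U{\left(1,-4 \right)} \right)} 102 = \left(45 + \left(-5\right)^{2} + 18 \left(-5\right)\right) 102 = \left(45 + 25 - 90\right) 102 = \left(-20\right) 102 = -2040$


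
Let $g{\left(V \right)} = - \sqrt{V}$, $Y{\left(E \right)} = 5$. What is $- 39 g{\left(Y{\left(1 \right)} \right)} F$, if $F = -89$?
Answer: $- 3471 \sqrt{5} \approx -7761.4$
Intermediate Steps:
$- 39 g{\left(Y{\left(1 \right)} \right)} F = - 39 \left(- \sqrt{5}\right) \left(-89\right) = 39 \sqrt{5} \left(-89\right) = - 3471 \sqrt{5}$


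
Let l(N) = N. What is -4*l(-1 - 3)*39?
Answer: 624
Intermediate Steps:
-4*l(-1 - 3)*39 = -4*(-1 - 3)*39 = -4*(-4)*39 = 16*39 = 624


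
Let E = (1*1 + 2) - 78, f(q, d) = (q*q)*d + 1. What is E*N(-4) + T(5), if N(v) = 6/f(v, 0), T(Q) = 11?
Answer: -439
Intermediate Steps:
f(q, d) = 1 + d*q**2 (f(q, d) = q**2*d + 1 = d*q**2 + 1 = 1 + d*q**2)
N(v) = 6 (N(v) = 6/(1 + 0*v**2) = 6/(1 + 0) = 6/1 = 6*1 = 6)
E = -75 (E = (1 + 2) - 78 = 3 - 78 = -75)
E*N(-4) + T(5) = -75*6 + 11 = -450 + 11 = -439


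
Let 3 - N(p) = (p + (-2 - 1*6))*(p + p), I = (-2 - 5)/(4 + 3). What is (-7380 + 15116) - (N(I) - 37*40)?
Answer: 9231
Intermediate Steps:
I = -1 (I = -7/7 = -7*⅐ = -1)
N(p) = 3 - 2*p*(-8 + p) (N(p) = 3 - (p + (-2 - 1*6))*(p + p) = 3 - (p + (-2 - 6))*2*p = 3 - (p - 8)*2*p = 3 - (-8 + p)*2*p = 3 - 2*p*(-8 + p))
(-7380 + 15116) - (N(I) - 37*40) = (-7380 + 15116) - ((3 - 2*(-1)² + 16*(-1)) - 37*40) = 7736 - ((3 - 2*1 - 16) - 1480) = 7736 - ((3 - 2 - 16) - 1480) = 7736 - (-15 - 1480) = 7736 - 1*(-1495) = 7736 + 1495 = 9231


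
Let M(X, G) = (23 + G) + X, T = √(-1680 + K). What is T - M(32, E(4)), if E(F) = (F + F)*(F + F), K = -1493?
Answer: -119 + I*√3173 ≈ -119.0 + 56.329*I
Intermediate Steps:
T = I*√3173 (T = √(-1680 - 1493) = √(-3173) = I*√3173 ≈ 56.329*I)
E(F) = 4*F² (E(F) = (2*F)*(2*F) = 4*F²)
M(X, G) = 23 + G + X
T - M(32, E(4)) = I*√3173 - (23 + 4*4² + 32) = I*√3173 - (23 + 4*16 + 32) = I*√3173 - (23 + 64 + 32) = I*√3173 - 1*119 = I*√3173 - 119 = -119 + I*√3173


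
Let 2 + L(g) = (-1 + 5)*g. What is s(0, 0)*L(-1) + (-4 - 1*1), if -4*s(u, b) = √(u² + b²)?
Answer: -5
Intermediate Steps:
s(u, b) = -√(b² + u²)/4 (s(u, b) = -√(u² + b²)/4 = -√(b² + u²)/4)
L(g) = -2 + 4*g (L(g) = -2 + (-1 + 5)*g = -2 + 4*g)
s(0, 0)*L(-1) + (-4 - 1*1) = (-√(0² + 0²)/4)*(-2 + 4*(-1)) + (-4 - 1*1) = (-√(0 + 0)/4)*(-2 - 4) + (-4 - 1) = -√0/4*(-6) - 5 = -¼*0*(-6) - 5 = 0*(-6) - 5 = 0 - 5 = -5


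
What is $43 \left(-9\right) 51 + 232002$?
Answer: $212265$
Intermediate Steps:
$43 \left(-9\right) 51 + 232002 = \left(-387\right) 51 + 232002 = -19737 + 232002 = 212265$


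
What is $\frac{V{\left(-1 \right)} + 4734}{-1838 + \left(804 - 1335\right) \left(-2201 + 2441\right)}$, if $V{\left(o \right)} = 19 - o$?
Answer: $- \frac{2377}{64639} \approx -0.036773$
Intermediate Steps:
$\frac{V{\left(-1 \right)} + 4734}{-1838 + \left(804 - 1335\right) \left(-2201 + 2441\right)} = \frac{\left(19 - -1\right) + 4734}{-1838 + \left(804 - 1335\right) \left(-2201 + 2441\right)} = \frac{\left(19 + 1\right) + 4734}{-1838 - 127440} = \frac{20 + 4734}{-1838 - 127440} = \frac{4754}{-129278} = 4754 \left(- \frac{1}{129278}\right) = - \frac{2377}{64639}$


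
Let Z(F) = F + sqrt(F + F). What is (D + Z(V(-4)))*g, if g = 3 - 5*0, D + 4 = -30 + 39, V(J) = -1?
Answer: 12 + 3*I*sqrt(2) ≈ 12.0 + 4.2426*I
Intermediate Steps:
D = 5 (D = -4 + (-30 + 39) = -4 + 9 = 5)
g = 3 (g = 3 + 0 = 3)
Z(F) = F + sqrt(2)*sqrt(F) (Z(F) = F + sqrt(2*F) = F + sqrt(2)*sqrt(F))
(D + Z(V(-4)))*g = (5 + (-1 + sqrt(2)*sqrt(-1)))*3 = (5 + (-1 + sqrt(2)*I))*3 = (5 + (-1 + I*sqrt(2)))*3 = (4 + I*sqrt(2))*3 = 12 + 3*I*sqrt(2)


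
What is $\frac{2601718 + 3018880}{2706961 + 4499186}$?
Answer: $\frac{5620598}{7206147} \approx 0.77997$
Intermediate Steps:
$\frac{2601718 + 3018880}{2706961 + 4499186} = \frac{5620598}{7206147}$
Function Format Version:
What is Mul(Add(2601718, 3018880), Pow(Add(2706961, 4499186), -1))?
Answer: Rational(5620598, 7206147) ≈ 0.77997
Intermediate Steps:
Mul(Add(2601718, 3018880), Pow(Add(2706961, 4499186), -1)) = Mul(5620598, Pow(7206147, -1)) = Mul(5620598, Rational(1, 7206147)) = Rational(5620598, 7206147)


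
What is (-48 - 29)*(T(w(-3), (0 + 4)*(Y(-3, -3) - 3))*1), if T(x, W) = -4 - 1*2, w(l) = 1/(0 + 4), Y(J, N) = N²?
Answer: 462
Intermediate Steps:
w(l) = ¼ (w(l) = 1/4 = ¼)
T(x, W) = -6 (T(x, W) = -4 - 2 = -6)
(-48 - 29)*(T(w(-3), (0 + 4)*(Y(-3, -3) - 3))*1) = (-48 - 29)*(-6*1) = -77*(-6) = 462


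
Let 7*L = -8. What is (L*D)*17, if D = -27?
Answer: 3672/7 ≈ 524.57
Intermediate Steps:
L = -8/7 (L = (⅐)*(-8) = -8/7 ≈ -1.1429)
(L*D)*17 = -8/7*(-27)*17 = (216/7)*17 = 3672/7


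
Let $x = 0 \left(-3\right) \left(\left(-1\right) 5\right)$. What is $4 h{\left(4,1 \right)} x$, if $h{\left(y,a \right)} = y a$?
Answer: $0$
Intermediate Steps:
$h{\left(y,a \right)} = a y$
$x = 0$ ($x = 0 \left(-5\right) = 0$)
$4 h{\left(4,1 \right)} x = 4 \cdot 1 \cdot 4 \cdot 0 = 4 \cdot 4 \cdot 0 = 16 \cdot 0 = 0$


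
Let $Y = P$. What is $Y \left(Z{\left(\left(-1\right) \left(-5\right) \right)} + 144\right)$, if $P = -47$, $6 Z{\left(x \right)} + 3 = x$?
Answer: $- \frac{20351}{3} \approx -6783.7$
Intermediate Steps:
$Z{\left(x \right)} = - \frac{1}{2} + \frac{x}{6}$
$Y = -47$
$Y \left(Z{\left(\left(-1\right) \left(-5\right) \right)} + 144\right) = - 47 \left(\left(- \frac{1}{2} + \frac{\left(-1\right) \left(-5\right)}{6}\right) + 144\right) = - 47 \left(\left(- \frac{1}{2} + \frac{1}{6} \cdot 5\right) + 144\right) = - 47 \left(\left(- \frac{1}{2} + \frac{5}{6}\right) + 144\right) = - 47 \left(\frac{1}{3} + 144\right) = \left(-47\right) \frac{433}{3} = - \frac{20351}{3}$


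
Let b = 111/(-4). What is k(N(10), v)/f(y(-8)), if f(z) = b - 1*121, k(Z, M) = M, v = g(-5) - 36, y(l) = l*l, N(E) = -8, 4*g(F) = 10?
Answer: 134/595 ≈ 0.22521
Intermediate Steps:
g(F) = 5/2 (g(F) = (1/4)*10 = 5/2)
b = -111/4 (b = 111*(-1/4) = -111/4 ≈ -27.750)
y(l) = l**2
v = -67/2 (v = 5/2 - 36 = -67/2 ≈ -33.500)
f(z) = -595/4 (f(z) = -111/4 - 1*121 = -111/4 - 121 = -595/4)
k(N(10), v)/f(y(-8)) = -67/(2*(-595/4)) = -67/2*(-4/595) = 134/595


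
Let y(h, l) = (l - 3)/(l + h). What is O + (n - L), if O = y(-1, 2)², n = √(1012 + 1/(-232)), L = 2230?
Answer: -2229 + 3*√1513046/116 ≈ -2197.2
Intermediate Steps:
y(h, l) = (-3 + l)/(h + l)
n = 3*√1513046/116 (n = √(1012 - 1/232) = √(234783/232) = 3*√1513046/116 ≈ 31.812)
O = 1 (O = ((-3 + 2)/(-1 + 2))² = (-1/1)² = (1*(-1))² = (-1)² = 1)
O + (n - L) = 1 + (3*√1513046/116 - 1*2230) = 1 + (3*√1513046/116 - 2230) = 1 + (-2230 + 3*√1513046/116) = -2229 + 3*√1513046/116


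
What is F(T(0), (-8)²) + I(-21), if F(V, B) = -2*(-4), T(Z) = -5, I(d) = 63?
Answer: 71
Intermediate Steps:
F(V, B) = 8
F(T(0), (-8)²) + I(-21) = 8 + 63 = 71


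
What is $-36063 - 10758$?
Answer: $-46821$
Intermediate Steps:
$-36063 - 10758 = -46821$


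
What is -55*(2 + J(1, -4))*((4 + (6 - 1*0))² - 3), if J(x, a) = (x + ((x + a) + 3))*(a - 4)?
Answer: 32010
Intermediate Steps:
J(x, a) = (-4 + a)*(3 + a + 2*x) (J(x, a) = (x + ((a + x) + 3))*(-4 + a) = (x + (3 + a + x))*(-4 + a) = (3 + a + 2*x)*(-4 + a) = (-4 + a)*(3 + a + 2*x))
-55*(2 + J(1, -4))*((4 + (6 - 1*0))² - 3) = -55*(2 + (-12 + (-4)² - 1*(-4) - 8*1 + 2*(-4)*1))*((4 + (6 - 1*0))² - 3) = -55*(2 + (-12 + 16 + 4 - 8 - 8))*((4 + (6 + 0))² - 3) = -55*(2 - 8)*((4 + 6)² - 3) = -(-330)*(10² - 3) = -(-330)*(100 - 3) = -(-330)*97 = -55*(-582) = 32010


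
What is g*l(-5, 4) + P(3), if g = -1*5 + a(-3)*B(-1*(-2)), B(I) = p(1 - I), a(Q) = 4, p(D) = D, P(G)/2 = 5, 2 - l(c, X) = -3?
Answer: -35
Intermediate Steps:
l(c, X) = 5 (l(c, X) = 2 - 1*(-3) = 2 + 3 = 5)
P(G) = 10 (P(G) = 2*5 = 10)
B(I) = 1 - I
g = -9 (g = -1*5 + 4*(1 - (-1)*(-2)) = -5 + 4*(1 - 1*2) = -5 + 4*(1 - 2) = -5 + 4*(-1) = -5 - 4 = -9)
g*l(-5, 4) + P(3) = -9*5 + 10 = -45 + 10 = -35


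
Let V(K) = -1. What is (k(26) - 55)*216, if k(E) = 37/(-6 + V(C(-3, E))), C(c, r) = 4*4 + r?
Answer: -91152/7 ≈ -13022.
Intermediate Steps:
C(c, r) = 16 + r
k(E) = -37/7 (k(E) = 37/(-6 - 1) = 37/(-7) = 37*(-1/7) = -37/7)
(k(26) - 55)*216 = (-37/7 - 55)*216 = -422/7*216 = -91152/7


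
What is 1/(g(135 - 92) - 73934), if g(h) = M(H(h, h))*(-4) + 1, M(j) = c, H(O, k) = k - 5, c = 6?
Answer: -1/73957 ≈ -1.3521e-5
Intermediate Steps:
H(O, k) = -5 + k
M(j) = 6
g(h) = -23 (g(h) = 6*(-4) + 1 = -24 + 1 = -23)
1/(g(135 - 92) - 73934) = 1/(-23 - 73934) = 1/(-73957) = -1/73957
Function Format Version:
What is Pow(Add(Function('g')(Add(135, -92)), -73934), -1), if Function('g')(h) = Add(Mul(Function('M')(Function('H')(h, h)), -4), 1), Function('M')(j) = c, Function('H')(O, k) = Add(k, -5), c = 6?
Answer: Rational(-1, 73957) ≈ -1.3521e-5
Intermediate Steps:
Function('H')(O, k) = Add(-5, k)
Function('M')(j) = 6
Function('g')(h) = -23 (Function('g')(h) = Add(Mul(6, -4), 1) = Add(-24, 1) = -23)
Pow(Add(Function('g')(Add(135, -92)), -73934), -1) = Pow(Add(-23, -73934), -1) = Pow(-73957, -1) = Rational(-1, 73957)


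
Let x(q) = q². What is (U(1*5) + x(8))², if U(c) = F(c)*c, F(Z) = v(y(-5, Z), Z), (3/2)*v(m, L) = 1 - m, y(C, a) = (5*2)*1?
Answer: 1156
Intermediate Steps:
y(C, a) = 10 (y(C, a) = 10*1 = 10)
v(m, L) = ⅔ - 2*m/3 (v(m, L) = 2*(1 - m)/3 = ⅔ - 2*m/3)
F(Z) = -6 (F(Z) = ⅔ - ⅔*10 = ⅔ - 20/3 = -6)
U(c) = -6*c
(U(1*5) + x(8))² = (-6*5 + 8²)² = (-6*5 + 64)² = (-30 + 64)² = 34² = 1156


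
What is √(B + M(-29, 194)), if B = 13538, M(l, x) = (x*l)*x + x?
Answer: 4*I*√67357 ≈ 1038.1*I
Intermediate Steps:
M(l, x) = x + l*x² (M(l, x) = (l*x)*x + x = l*x² + x = x + l*x²)
√(B + M(-29, 194)) = √(13538 + 194*(1 - 29*194)) = √(13538 + 194*(1 - 5626)) = √(13538 + 194*(-5625)) = √(13538 - 1091250) = √(-1077712) = 4*I*√67357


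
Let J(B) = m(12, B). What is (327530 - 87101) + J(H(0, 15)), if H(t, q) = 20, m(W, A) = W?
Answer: 240441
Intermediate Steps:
J(B) = 12
(327530 - 87101) + J(H(0, 15)) = (327530 - 87101) + 12 = 240429 + 12 = 240441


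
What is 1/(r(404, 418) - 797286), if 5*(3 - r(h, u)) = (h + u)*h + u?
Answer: -5/4318921 ≈ -1.1577e-6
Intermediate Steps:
r(h, u) = 3 - u/5 - h*(h + u)/5 (r(h, u) = 3 - ((h + u)*h + u)/5 = 3 - (h*(h + u) + u)/5 = 3 - (u + h*(h + u))/5 = 3 + (-u/5 - h*(h + u)/5) = 3 - u/5 - h*(h + u)/5)
1/(r(404, 418) - 797286) = 1/((3 - ⅕*418 - ⅕*404² - ⅕*404*418) - 797286) = 1/((3 - 418/5 - ⅕*163216 - 168872/5) - 797286) = 1/((3 - 418/5 - 163216/5 - 168872/5) - 797286) = 1/(-332491/5 - 797286) = 1/(-4318921/5) = -5/4318921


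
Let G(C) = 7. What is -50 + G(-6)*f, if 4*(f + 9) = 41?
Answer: -165/4 ≈ -41.250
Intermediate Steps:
f = 5/4 (f = -9 + (¼)*41 = -9 + 41/4 = 5/4 ≈ 1.2500)
-50 + G(-6)*f = -50 + 7*(5/4) = -50 + 35/4 = -165/4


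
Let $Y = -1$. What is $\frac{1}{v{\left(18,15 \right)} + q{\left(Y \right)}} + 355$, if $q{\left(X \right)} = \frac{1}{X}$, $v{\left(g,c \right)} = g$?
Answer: $\frac{6036}{17} \approx 355.06$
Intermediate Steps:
$\frac{1}{v{\left(18,15 \right)} + q{\left(Y \right)}} + 355 = \frac{1}{18 + \frac{1}{-1}} + 355 = \frac{1}{18 - 1} + 355 = \frac{1}{17} + 355 = \frac{6036}{17}$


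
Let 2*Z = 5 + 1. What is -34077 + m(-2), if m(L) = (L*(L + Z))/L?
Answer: -34076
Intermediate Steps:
Z = 3 (Z = (5 + 1)/2 = (½)*6 = 3)
m(L) = 3 + L (m(L) = (L*(L + 3))/L = (L*(3 + L))/L = 3 + L)
-34077 + m(-2) = -34077 + (3 - 2) = -34077 + 1 = -34076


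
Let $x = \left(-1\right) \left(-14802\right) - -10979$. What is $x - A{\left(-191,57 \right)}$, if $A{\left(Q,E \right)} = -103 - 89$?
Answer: $25973$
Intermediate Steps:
$A{\left(Q,E \right)} = -192$
$x = 25781$ ($x = 14802 + 10979 = 25781$)
$x - A{\left(-191,57 \right)} = 25781 - -192 = 25781 + 192 = 25973$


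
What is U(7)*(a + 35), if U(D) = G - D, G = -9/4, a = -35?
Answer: 0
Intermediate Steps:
G = -9/4 (G = -9*¼ = -9/4 ≈ -2.2500)
U(D) = -9/4 - D
U(7)*(a + 35) = (-9/4 - 1*7)*(-35 + 35) = (-9/4 - 7)*0 = -37/4*0 = 0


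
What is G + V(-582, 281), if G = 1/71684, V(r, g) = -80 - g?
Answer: -25877923/71684 ≈ -361.00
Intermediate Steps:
G = 1/71684 ≈ 1.3950e-5
G + V(-582, 281) = 1/71684 + (-80 - 1*281) = 1/71684 + (-80 - 281) = 1/71684 - 361 = -25877923/71684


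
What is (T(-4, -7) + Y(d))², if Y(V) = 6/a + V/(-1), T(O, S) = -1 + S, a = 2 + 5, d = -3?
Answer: 841/49 ≈ 17.163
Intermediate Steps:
a = 7
Y(V) = 6/7 - V (Y(V) = 6/7 + V/(-1) = 6*(⅐) + V*(-1) = 6/7 - V)
(T(-4, -7) + Y(d))² = ((-1 - 7) + (6/7 - 1*(-3)))² = (-8 + (6/7 + 3))² = (-8 + 27/7)² = (-29/7)² = 841/49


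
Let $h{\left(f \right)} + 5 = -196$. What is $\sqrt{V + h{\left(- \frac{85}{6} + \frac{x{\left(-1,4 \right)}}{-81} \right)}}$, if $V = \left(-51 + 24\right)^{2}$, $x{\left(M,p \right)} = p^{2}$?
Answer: $4 \sqrt{33} \approx 22.978$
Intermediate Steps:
$h{\left(f \right)} = -201$ ($h{\left(f \right)} = -5 - 196 = -201$)
$V = 729$ ($V = \left(-27\right)^{2} = 729$)
$\sqrt{V + h{\left(- \frac{85}{6} + \frac{x{\left(-1,4 \right)}}{-81} \right)}} = \sqrt{729 - 201} = \sqrt{528} = 4 \sqrt{33}$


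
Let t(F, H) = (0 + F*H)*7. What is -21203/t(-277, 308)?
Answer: 3029/85316 ≈ 0.035503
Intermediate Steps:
t(F, H) = 7*F*H (t(F, H) = (F*H)*7 = 7*F*H)
-21203/t(-277, 308) = -21203/(7*(-277)*308) = -21203/(-597212) = -21203*(-1/597212) = 3029/85316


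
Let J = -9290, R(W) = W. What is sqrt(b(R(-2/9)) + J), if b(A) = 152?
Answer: I*sqrt(9138) ≈ 95.593*I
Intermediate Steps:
sqrt(b(R(-2/9)) + J) = sqrt(152 - 9290) = sqrt(-9138) = I*sqrt(9138)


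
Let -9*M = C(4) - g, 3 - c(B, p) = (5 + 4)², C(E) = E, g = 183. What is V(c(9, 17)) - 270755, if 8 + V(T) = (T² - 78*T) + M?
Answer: -2327176/9 ≈ -2.5858e+5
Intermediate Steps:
c(B, p) = -78 (c(B, p) = 3 - (5 + 4)² = 3 - 1*9² = 3 - 1*81 = 3 - 81 = -78)
M = 179/9 (M = -(4 - 1*183)/9 = -(4 - 183)/9 = -⅑*(-179) = 179/9 ≈ 19.889)
V(T) = 107/9 + T² - 78*T (V(T) = -8 + ((T² - 78*T) + 179/9) = -8 + (179/9 + T² - 78*T) = 107/9 + T² - 78*T)
V(c(9, 17)) - 270755 = (107/9 + (-78)² - 78*(-78)) - 270755 = (107/9 + 6084 + 6084) - 270755 = 109619/9 - 270755 = -2327176/9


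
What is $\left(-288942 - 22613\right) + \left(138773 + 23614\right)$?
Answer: $-149168$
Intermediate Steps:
$\left(-288942 - 22613\right) + \left(138773 + 23614\right) = \left(-288942 - 22613\right) + 162387 = -311555 + 162387 = -149168$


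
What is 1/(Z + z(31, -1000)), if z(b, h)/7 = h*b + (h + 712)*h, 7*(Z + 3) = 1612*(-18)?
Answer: 7/12563963 ≈ 5.5715e-7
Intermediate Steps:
Z = -29037/7 (Z = -3 + (1612*(-18))/7 = -3 + (1/7)*(-29016) = -3 - 29016/7 = -29037/7 ≈ -4148.1)
z(b, h) = 7*b*h + 7*h*(712 + h) (z(b, h) = 7*(h*b + (h + 712)*h) = 7*(b*h + (712 + h)*h) = 7*(b*h + h*(712 + h)) = 7*b*h + 7*h*(712 + h))
1/(Z + z(31, -1000)) = 1/(-29037/7 + 7*(-1000)*(712 + 31 - 1000)) = 1/(-29037/7 + 7*(-1000)*(-257)) = 1/(-29037/7 + 1799000) = 1/(12563963/7) = 7/12563963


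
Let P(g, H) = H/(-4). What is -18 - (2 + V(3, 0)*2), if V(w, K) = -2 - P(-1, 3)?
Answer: -35/2 ≈ -17.500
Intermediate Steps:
P(g, H) = -H/4 (P(g, H) = H*(-1/4) = -H/4)
V(w, K) = -5/4 (V(w, K) = -2 - (-1)*3/4 = -2 - 1*(-3/4) = -2 + 3/4 = -5/4)
-18 - (2 + V(3, 0)*2) = -18 - (2 - 5/4*2) = -18 - (2 - 5/2) = -18 - 1*(-1/2) = -18 + 1/2 = -35/2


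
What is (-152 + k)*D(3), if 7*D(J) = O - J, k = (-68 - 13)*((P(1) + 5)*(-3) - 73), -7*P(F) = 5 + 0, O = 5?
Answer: 95234/49 ≈ 1943.6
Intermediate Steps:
P(F) = -5/7 (P(F) = -(5 + 0)/7 = -⅐*5 = -5/7)
k = 48681/7 (k = (-68 - 13)*((-5/7 + 5)*(-3) - 73) = -81*((30/7)*(-3) - 73) = -81*(-90/7 - 73) = -81*(-601/7) = 48681/7 ≈ 6954.4)
D(J) = 5/7 - J/7 (D(J) = (5 - J)/7 = 5/7 - J/7)
(-152 + k)*D(3) = (-152 + 48681/7)*(5/7 - ⅐*3) = 47617*(5/7 - 3/7)/7 = (47617/7)*(2/7) = 95234/49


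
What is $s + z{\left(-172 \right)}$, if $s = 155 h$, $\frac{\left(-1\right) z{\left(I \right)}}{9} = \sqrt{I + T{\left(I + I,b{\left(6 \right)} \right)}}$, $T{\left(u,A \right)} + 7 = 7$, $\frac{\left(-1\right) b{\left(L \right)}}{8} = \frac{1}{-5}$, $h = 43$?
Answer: $6665 - 18 i \sqrt{43} \approx 6665.0 - 118.03 i$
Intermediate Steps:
$b{\left(L \right)} = \frac{8}{5}$ ($b{\left(L \right)} = - \frac{8}{-5} = \left(-8\right) \left(- \frac{1}{5}\right) = \frac{8}{5}$)
$T{\left(u,A \right)} = 0$ ($T{\left(u,A \right)} = -7 + 7 = 0$)
$z{\left(I \right)} = - 9 \sqrt{I}$ ($z{\left(I \right)} = - 9 \sqrt{I + 0} = - 9 \sqrt{I}$)
$s = 6665$ ($s = 155 \cdot 43 = 6665$)
$s + z{\left(-172 \right)} = 6665 - 9 \sqrt{-172} = 6665 - 9 \cdot 2 i \sqrt{43} = 6665 - 18 i \sqrt{43}$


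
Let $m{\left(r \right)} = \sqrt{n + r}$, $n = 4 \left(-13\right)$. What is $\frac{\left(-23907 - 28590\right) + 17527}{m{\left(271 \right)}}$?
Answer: $- \frac{34970 \sqrt{219}}{219} \approx -2363.1$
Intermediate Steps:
$n = -52$
$m{\left(r \right)} = \sqrt{-52 + r}$
$\frac{\left(-23907 - 28590\right) + 17527}{m{\left(271 \right)}} = \frac{\left(-23907 - 28590\right) + 17527}{\sqrt{-52 + 271}} = \frac{-52497 + 17527}{\sqrt{219}} = - 34970 \frac{\sqrt{219}}{219} = - \frac{34970 \sqrt{219}}{219}$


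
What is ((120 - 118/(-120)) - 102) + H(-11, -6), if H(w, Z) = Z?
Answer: 779/60 ≈ 12.983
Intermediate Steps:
((120 - 118/(-120)) - 102) + H(-11, -6) = ((120 - 118/(-120)) - 102) - 6 = ((120 - 118*(-1/120)) - 102) - 6 = ((120 + 59/60) - 102) - 6 = (7259/60 - 102) - 6 = 1139/60 - 6 = 779/60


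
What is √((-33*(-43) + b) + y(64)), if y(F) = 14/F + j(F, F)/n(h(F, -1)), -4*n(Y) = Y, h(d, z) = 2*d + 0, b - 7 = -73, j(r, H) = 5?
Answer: √21649/4 ≈ 36.784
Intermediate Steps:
b = -66 (b = 7 - 73 = -66)
h(d, z) = 2*d
n(Y) = -Y/4
y(F) = 4/F (y(F) = 14/F + 5/((-F/2)) = 14/F + 5*(-2/F) = 14/F - 10/F = 4/F)
√((-33*(-43) + b) + y(64)) = √((-33*(-43) - 66) + 4/64) = √((1419 - 66) + 4*(1/64)) = √(1353 + 1/16) = √(21649/16) = √21649/4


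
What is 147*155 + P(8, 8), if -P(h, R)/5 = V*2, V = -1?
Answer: 22795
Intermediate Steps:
P(h, R) = 10 (P(h, R) = -(-5)*2 = -5*(-2) = 10)
147*155 + P(8, 8) = 147*155 + 10 = 22785 + 10 = 22795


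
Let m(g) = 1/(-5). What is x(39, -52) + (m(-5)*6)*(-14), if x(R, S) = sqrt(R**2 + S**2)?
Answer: 409/5 ≈ 81.800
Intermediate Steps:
m(g) = -1/5
x(39, -52) + (m(-5)*6)*(-14) = sqrt(39**2 + (-52)**2) - 1/5*6*(-14) = sqrt(1521 + 2704) - 6/5*(-14) = sqrt(4225) + 84/5 = 65 + 84/5 = 409/5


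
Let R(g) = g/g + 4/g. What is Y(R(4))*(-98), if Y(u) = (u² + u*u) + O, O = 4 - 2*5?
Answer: -196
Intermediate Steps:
O = -6 (O = 4 - 10 = -6)
R(g) = 1 + 4/g
Y(u) = -6 + 2*u² (Y(u) = (u² + u*u) - 6 = (u² + u²) - 6 = 2*u² - 6 = -6 + 2*u²)
Y(R(4))*(-98) = (-6 + 2*((4 + 4)/4)²)*(-98) = (-6 + 2*((¼)*8)²)*(-98) = (-6 + 2*2²)*(-98) = (-6 + 2*4)*(-98) = (-6 + 8)*(-98) = 2*(-98) = -196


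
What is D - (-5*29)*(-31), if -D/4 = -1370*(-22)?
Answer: -125055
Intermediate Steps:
D = -120560 (D = -(-5480)*(-22) = -4*30140 = -120560)
D - (-5*29)*(-31) = -120560 - (-5*29)*(-31) = -120560 - (-145)*(-31) = -120560 - 1*4495 = -120560 - 4495 = -125055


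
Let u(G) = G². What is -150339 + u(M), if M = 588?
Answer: 195405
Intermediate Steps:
-150339 + u(M) = -150339 + 588² = -150339 + 345744 = 195405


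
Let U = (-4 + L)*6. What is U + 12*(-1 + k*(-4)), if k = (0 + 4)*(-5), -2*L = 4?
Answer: 912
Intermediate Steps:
L = -2 (L = -½*4 = -2)
k = -20 (k = 4*(-5) = -20)
U = -36 (U = (-4 - 2)*6 = -6*6 = -36)
U + 12*(-1 + k*(-4)) = -36 + 12*(-1 - 20*(-4)) = -36 + 12*(-1 + 80) = -36 + 12*79 = -36 + 948 = 912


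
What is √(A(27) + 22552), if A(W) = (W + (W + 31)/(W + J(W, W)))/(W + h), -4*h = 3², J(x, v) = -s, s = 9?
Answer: 2*√55261030/99 ≈ 150.18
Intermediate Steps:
J(x, v) = -9 (J(x, v) = -1*9 = -9)
h = -9/4 (h = -¼*3² = -¼*9 = -9/4 ≈ -2.2500)
A(W) = (W + (31 + W)/(-9 + W))/(-9/4 + W) (A(W) = (W + (W + 31)/(W - 9))/(W - 9/4) = (W + (31 + W)/(-9 + W))/(-9/4 + W))
√(A(27) + 22552) = √(4*(31 + 27² - 8*27)/(81 - 45*27 + 4*27²) + 22552) = √(4*(31 + 729 - 216)/(81 - 1215 + 4*729) + 22552) = √(4*544/(81 - 1215 + 2916) + 22552) = √(4*544/1782 + 22552) = √(4*(1/1782)*544 + 22552) = √(1088/891 + 22552) = √(20094920/891) = 2*√55261030/99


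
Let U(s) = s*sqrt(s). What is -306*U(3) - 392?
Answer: -392 - 918*sqrt(3) ≈ -1982.0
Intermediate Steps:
U(s) = s**(3/2)
-306*U(3) - 392 = -918*sqrt(3) - 392 = -392 - 918*sqrt(3)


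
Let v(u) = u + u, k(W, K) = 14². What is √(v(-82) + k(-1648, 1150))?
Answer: 4*√2 ≈ 5.6569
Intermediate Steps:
k(W, K) = 196
v(u) = 2*u
√(v(-82) + k(-1648, 1150)) = √(2*(-82) + 196) = √(-164 + 196) = √32 = 4*√2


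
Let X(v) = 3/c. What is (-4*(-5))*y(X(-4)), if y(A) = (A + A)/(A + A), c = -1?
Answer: 20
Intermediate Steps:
X(v) = -3 (X(v) = 3/(-1) = 3*(-1) = -3)
y(A) = 1 (y(A) = (2*A)/((2*A)) = (2*A)*(1/(2*A)) = 1)
(-4*(-5))*y(X(-4)) = -4*(-5)*1 = 20*1 = 20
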